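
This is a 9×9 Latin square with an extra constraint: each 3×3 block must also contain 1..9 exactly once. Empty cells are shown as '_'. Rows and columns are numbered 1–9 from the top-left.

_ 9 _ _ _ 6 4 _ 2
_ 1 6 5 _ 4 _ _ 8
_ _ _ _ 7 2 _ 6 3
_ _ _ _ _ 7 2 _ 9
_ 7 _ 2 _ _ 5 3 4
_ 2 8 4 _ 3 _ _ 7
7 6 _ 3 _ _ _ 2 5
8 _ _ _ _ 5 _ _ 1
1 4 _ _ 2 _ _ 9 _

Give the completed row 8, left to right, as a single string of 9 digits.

row 2, column 8 = 7 (sole candidate).
row 6, column 8 = 1 (sole candidate).
row 7, column 3 = 9 (sole candidate).
row 7, column 7 = 8 (sole candidate).
row 8, column 2 = 3: row 8 has {1,5,8}; col 2 has {1,2,4,6,7,9}; box has {1,4,6,7,8,9} → only 3 remains.
row 8, column 3 = 2: row 8 has {1,3,5,8}; col 3 has {6,8,9}; box has {1,3,4,6,7,8,9} → only 2 remains.
row 8, column 8 = 4: row 8 has {1,2,3,5,8}; col 8 has {1,2,3,6,7,9}; box has {1,2,5,8,9} → only 4 remains.
row 9, column 3 = 5 (sole candidate).
row 9, column 6 = 8 (sole candidate).
row 9, column 9 = 6 (sole candidate).
row 1, column 8 = 5 (sole candidate).
row 2, column 7 = 9 (sole candidate).
row 3, column 3 = 4 (sole candidate).
row 3, column 7 = 1 (sole candidate).
row 4, column 2 = 5 (sole candidate).
row 4, column 8 = 8 (sole candidate).
row 5, column 3 = 1 (sole candidate).
row 5, column 6 = 9 (sole candidate).
row 6, column 7 = 6 (sole candidate).
row 7, column 6 = 1 (sole candidate).
row 8, column 7 = 7: row 8 has {1,2,3,4,5,8}; col 7 has {1,2,4,5,6,8,9}; box has {1,2,4,5,6,8,9} → only 7 remains.
row 9, column 4 = 7 (sole candidate).
row 9, column 7 = 3 (sole candidate).
row 1, column 1 = 3 (sole candidate).
row 1, column 3 = 7 (sole candidate).
row 2, column 1 = 2 (sole candidate).
row 2, column 5 = 3 (sole candidate).
row 3, column 1 = 5 (sole candidate).
row 3, column 2 = 8 (sole candidate).
row 3, column 4 = 9 (sole candidate).
row 4, column 3 = 3 (sole candidate).
row 5, column 1 = 6 (sole candidate).
row 5, column 5 = 8 (sole candidate).
row 6, column 1 = 9 (sole candidate).
row 6, column 5 = 5 (sole candidate).
row 7, column 5 = 4 (sole candidate).
row 8, column 4 = 6: row 8 has {1,2,3,4,5,7,8}; col 4 has {2,3,4,5,7,9}; box has {1,2,3,4,5,7,8} → only 6 remains.
row 8, column 5 = 9: row 8 has {1,2,3,4,5,6,7,8}; col 5 has {2,3,4,5,7,8}; box has {1,2,3,4,5,6,7,8} → only 9 remains.

832695741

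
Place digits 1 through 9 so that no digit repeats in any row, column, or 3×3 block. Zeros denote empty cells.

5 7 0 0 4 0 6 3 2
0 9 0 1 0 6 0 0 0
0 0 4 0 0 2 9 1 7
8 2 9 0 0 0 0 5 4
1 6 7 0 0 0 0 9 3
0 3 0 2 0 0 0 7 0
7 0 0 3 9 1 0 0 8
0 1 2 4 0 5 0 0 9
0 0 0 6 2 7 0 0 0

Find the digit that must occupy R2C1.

R2C9 = 5: row 2 has {1,6,9}; col 9 has {2,3,4,7,8,9}; box has {1,2,3,6,7,9} → only 5 remains.
R3C2 = 8: row 3 has {1,2,4,7,9}; col 2 has {1,2,3,6,7,9}; box has {4,5,7,9} → only 8 remains.
R3C4 = 5: row 3 has {1,2,4,7,8,9}; col 4 has {1,2,3,4,6}; box has {1,2,4,6} → only 5 remains.
R3C5 = 3: row 3 has {1,2,4,5,7,8,9}; col 5 has {2,4,9}; box has {1,2,4,5,6} → only 3 remains.
R4C4 = 7: row 4 has {2,4,5,8,9}; col 4 has {1,2,3,4,5,6}; box has {2} → only 7 remains.
R4C6 = 3: row 4 has {2,4,5,7,8,9}; col 6 has {1,2,5,6,7}; box has {2,7} → only 3 remains.
R4C7 = 1: row 4 has {2,3,4,5,7,8,9}; col 7 has {6,9}; box has {3,4,5,7,9} → only 1 remains.
R5C4 = 8: row 5 has {1,3,6,7,9}; col 4 has {1,2,3,4,5,6,7}; box has {2,3,7} → only 8 remains.
R5C5 = 5: row 5 has {1,3,6,7,8,9}; col 5 has {2,3,4,9}; box has {2,3,7,8} → only 5 remains.
R5C6 = 4: row 5 has {1,3,5,6,7,8,9}; col 6 has {1,2,3,5,6,7}; box has {2,3,5,7,8} → only 4 remains.
R5C7 = 2: row 5 has {1,3,4,5,6,7,8,9}; col 7 has {1,6,9}; box has {1,3,4,5,7,9} → only 2 remains.
R6C1 = 4: row 6 has {2,3,7}; col 1 has {1,5,7,8}; box has {1,2,3,6,7,8,9} → only 4 remains.
R6C3 = 5: row 6 has {2,3,4,7}; col 3 has {2,4,7,9}; box has {1,2,3,4,6,7,8,9} → only 5 remains.
R6C6 = 9: row 6 has {2,3,4,5,7}; col 6 has {1,2,3,4,5,6,7}; box has {2,3,4,5,7,8} → only 9 remains.
R6C7 = 8: row 6 has {2,3,4,5,7,9}; col 7 has {1,2,6,9}; box has {1,2,3,4,5,7,9} → only 8 remains.
R6C9 = 6: row 6 has {2,3,4,5,7,8,9}; col 9 has {2,3,4,5,7,8,9}; box has {1,2,3,4,5,7,8,9} → only 6 remains.
R7C3 = 6: row 7 has {1,3,7,8,9}; col 3 has {2,4,5,7,9}; box has {1,2,7} → only 6 remains.
R8C1 = 3: row 8 has {1,2,4,5,9}; col 1 has {1,4,5,7,8}; box has {1,2,6,7} → only 3 remains.
R8C5 = 8: row 8 has {1,2,3,4,5,9}; col 5 has {2,3,4,5,9}; box has {1,2,3,4,5,6,7,9} → only 8 remains.
R8C7 = 7: row 8 has {1,2,3,4,5,8,9}; col 7 has {1,2,6,8,9}; box has {8,9} → only 7 remains.
R8C8 = 6: row 8 has {1,2,3,4,5,7,8,9}; col 8 has {1,3,5,7,9}; box has {7,8,9} → only 6 remains.
R9C1 = 9: row 9 has {2,6,7}; col 1 has {1,3,4,5,7,8}; box has {1,2,3,6,7} → only 9 remains.
R9C3 = 8: row 9 has {2,6,7,9}; col 3 has {2,4,5,6,7,9}; box has {1,2,3,6,7,9} → only 8 remains.
R9C8 = 4: row 9 has {2,6,7,8,9}; col 8 has {1,3,5,6,7,9}; box has {6,7,8,9} → only 4 remains.
R9C9 = 1: row 9 has {2,4,6,7,8,9}; col 9 has {2,3,4,5,6,7,8,9}; box has {4,6,7,8,9} → only 1 remains.
R1C3 = 1: row 1 has {2,3,4,5,6,7}; col 3 has {2,4,5,6,7,8,9}; box has {4,5,7,8,9} → only 1 remains.
R1C4 = 9: row 1 has {1,2,3,4,5,6,7}; col 4 has {1,2,3,4,5,6,7,8}; box has {1,2,3,4,5,6} → only 9 remains.
R1C6 = 8: row 1 has {1,2,3,4,5,6,7,9}; col 6 has {1,2,3,4,5,6,7,9}; box has {1,2,3,4,5,6,9} → only 8 remains.
R2C1 = 2: row 2 has {1,5,6,9}; col 1 has {1,3,4,5,7,8,9}; box has {1,4,5,7,8,9} → only 2 remains.

2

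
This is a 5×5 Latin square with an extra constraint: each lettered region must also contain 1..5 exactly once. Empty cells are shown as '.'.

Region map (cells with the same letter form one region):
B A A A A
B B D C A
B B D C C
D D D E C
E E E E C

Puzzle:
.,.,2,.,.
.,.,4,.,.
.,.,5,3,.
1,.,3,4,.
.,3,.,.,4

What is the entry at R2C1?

2

R4C2 = 2 (sole candidate).
R4C5 = 5 (sole candidate).
R5C3 = 1 (sole candidate).
R3C5 = 2 (hidden single in column 5).
R2C4 = 1 (sole candidate).
R2C5 = 3 (sole candidate).
R3C1 = 4 (sole candidate).
R3C2 = 1 (sole candidate).
R1C4 = 5 (sole candidate).
R1C5 = 1 (sole candidate).
R2C2 = 5 (sole candidate).
R5C4 = 2 (sole candidate).
R1C1 = 3 (sole candidate).
R1C2 = 4 (sole candidate).
R2C1 = 2: row 2 has {1,3,4,5}; col 1 has {1,3,4}; region has {1,3,4,5} → only 2 remains.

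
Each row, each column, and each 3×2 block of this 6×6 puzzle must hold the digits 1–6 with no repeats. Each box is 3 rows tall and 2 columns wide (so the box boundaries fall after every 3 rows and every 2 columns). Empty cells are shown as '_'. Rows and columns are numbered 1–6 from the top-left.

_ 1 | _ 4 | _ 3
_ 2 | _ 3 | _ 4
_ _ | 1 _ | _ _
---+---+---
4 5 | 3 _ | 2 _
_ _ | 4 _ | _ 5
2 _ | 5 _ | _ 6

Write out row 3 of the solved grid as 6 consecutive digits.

341562

r2c3 = 6: row 2 has {2,3,4}; col 3 has {1,3,4,5}; box has {1,3,4} → only 6 remains.
r3c6 = 2: row 3 has {1}; col 6 has {3,4,5,6}; box has {3,4} → only 2 remains.
r4c6 = 1: row 4 has {2,3,4,5}; col 6 has {2,3,4,5,6}; box has {2,5,6} → only 1 remains.
r5c5 = 3: row 5 has {4,5}; col 5 has {2}; box has {1,2,5,6} → only 3 remains.
r6c2 = 3: row 6 has {2,5,6}; col 2 has {1,2,5}; box has {2,4,5} → only 3 remains.
r6c4 = 1: row 6 has {2,3,5,6}; col 4 has {3,4}; box has {3,4,5} → only 1 remains.
r6c5 = 4: row 6 has {1,2,3,5,6}; col 5 has {2,3}; box has {1,2,3,5,6} → only 4 remains.
r1c3 = 2: row 1 has {1,3,4}; col 3 has {1,3,4,5,6}; box has {1,3,4,6} → only 2 remains.
r2c1 = 5: row 2 has {2,3,4,6}; col 1 has {2,4}; box has {1,2} → only 5 remains.
r2c5 = 1: row 2 has {2,3,4,5,6}; col 5 has {2,3,4}; box has {2,3,4} → only 1 remains.
r3c4 = 5: row 3 has {1,2}; col 4 has {1,3,4}; box has {1,2,3,4,6} → only 5 remains.
r3c5 = 6: row 3 has {1,2,5}; col 5 has {1,2,3,4}; box has {1,2,3,4} → only 6 remains.
r4c4 = 6: row 4 has {1,2,3,4,5}; col 4 has {1,3,4,5}; box has {1,3,4,5} → only 6 remains.
r5c2 = 6: row 5 has {3,4,5}; col 2 has {1,2,3,5}; box has {2,3,4,5} → only 6 remains.
r5c4 = 2: row 5 has {3,4,5,6}; col 4 has {1,3,4,5,6}; box has {1,3,4,5,6} → only 2 remains.
r1c1 = 6: row 1 has {1,2,3,4}; col 1 has {2,4,5}; box has {1,2,5} → only 6 remains.
r1c5 = 5: row 1 has {1,2,3,4,6}; col 5 has {1,2,3,4,6}; box has {1,2,3,4,6} → only 5 remains.
r3c1 = 3: row 3 has {1,2,5,6}; col 1 has {2,4,5,6}; box has {1,2,5,6} → only 3 remains.
r3c2 = 4: row 3 has {1,2,3,5,6}; col 2 has {1,2,3,5,6}; box has {1,2,3,5,6} → only 4 remains.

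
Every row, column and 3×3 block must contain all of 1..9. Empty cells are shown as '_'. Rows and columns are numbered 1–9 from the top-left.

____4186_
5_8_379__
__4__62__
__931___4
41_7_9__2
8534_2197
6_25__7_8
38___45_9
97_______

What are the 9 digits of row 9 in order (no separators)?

r1c3 = 7: row 1 has {1,4,6,8}; col 3 has {2,3,4,8,9}; box has {4,5,8} → only 7 remains.
r2c4 = 2: row 2 has {3,5,7,8,9}; col 4 has {3,4,5,7}; box has {1,3,4,6,7} → only 2 remains.
r2c9 = 1: row 2 has {2,3,5,7,8,9}; col 9 has {2,4,7,8,9}; box has {2,6,8,9} → only 1 remains.
r3c1 = 1: row 3 has {2,4,6}; col 1 has {3,4,5,6,8,9}; box has {4,5,7,8} → only 1 remains.
r4c7 = 6: row 4 has {1,3,4,9}; col 7 has {1,2,5,7,8,9}; box has {1,2,4,7,9} → only 6 remains.
r5c3 = 6: row 5 has {1,2,4,7,9}; col 3 has {2,3,4,7,8,9}; box has {1,3,4,5,8,9} → only 6 remains.
r5c7 = 3: row 5 has {1,2,4,6,7,9}; col 7 has {1,2,5,6,7,8,9}; box has {1,2,4,6,7,9} → only 3 remains.
r6c5 = 6: row 6 has {1,2,3,4,5,7,8,9}; col 5 has {1,3,4}; box has {1,2,3,4,7,9} → only 6 remains.
r7c2 = 4: row 7 has {2,5,6,7,8}; col 2 has {1,5,7,8}; box has {2,3,6,7,8,9} → only 4 remains.
r7c5 = 9: row 7 has {2,4,5,6,7,8}; col 5 has {1,3,4,6}; box has {4,5} → only 9 remains.
r7c6 = 3: row 7 has {2,4,5,6,7,8,9}; col 6 has {1,2,4,6,7,9}; box has {4,5,9} → only 3 remains.
r7c8 = 1: row 7 has {2,3,4,5,6,7,8,9}; col 8 has {6,9}; box has {5,7,8,9} → only 1 remains.
r8c3 = 1: row 8 has {3,4,5,8,9}; col 3 has {2,3,4,6,7,8,9}; box has {2,3,4,6,7,8,9} → only 1 remains.
r8c4 = 6: row 8 has {1,3,4,5,8,9}; col 4 has {2,3,4,5,7}; box has {3,4,5,9} → only 6 remains.
r8c8 = 2: row 8 has {1,3,4,5,6,8,9}; col 8 has {1,6,9}; box has {1,5,7,8,9} → only 2 remains.
r9c3 = 5: row 9 has {7,9}; col 3 has {1,2,3,4,6,7,8,9}; box has {1,2,3,4,6,7,8,9} → only 5 remains.
r9c6 = 8: row 9 has {5,7,9}; col 6 has {1,2,3,4,6,7,9}; box has {3,4,5,6,9} → only 8 remains.
r9c7 = 4: row 9 has {5,7,8,9}; col 7 has {1,2,3,5,6,7,8,9}; box has {1,2,5,7,8,9} → only 4 remains.
r9c8 = 3: row 9 has {4,5,7,8,9}; col 8 has {1,2,6,9}; box has {1,2,4,5,7,8,9} → only 3 remains.
r9c9 = 6: row 9 has {3,4,5,7,8,9}; col 9 has {1,2,4,7,8,9}; box has {1,2,3,4,5,7,8,9} → only 6 remains.
r1c1 = 2: row 1 has {1,4,6,7,8}; col 1 has {1,3,4,5,6,8,9}; box has {1,4,5,7,8} → only 2 remains.
r1c4 = 9: row 1 has {1,2,4,6,7,8}; col 4 has {2,3,4,5,6,7}; box has {1,2,3,4,6,7} → only 9 remains.
r2c2 = 6: row 2 has {1,2,3,5,7,8,9}; col 2 has {1,4,5,7,8}; box has {1,2,4,5,7,8} → only 6 remains.
r2c8 = 4: row 2 has {1,2,3,5,6,7,8,9}; col 8 has {1,2,3,6,9}; box has {1,2,6,8,9} → only 4 remains.
r3c4 = 8: row 3 has {1,2,4,6}; col 4 has {2,3,4,5,6,7,9}; box has {1,2,3,4,6,7,9} → only 8 remains.
r3c5 = 5: row 3 has {1,2,4,6,8}; col 5 has {1,3,4,6,9}; box has {1,2,3,4,6,7,8,9} → only 5 remains.
r3c8 = 7: row 3 has {1,2,4,5,6,8}; col 8 has {1,2,3,4,6,9}; box has {1,2,4,6,8,9} → only 7 remains.
r3c9 = 3: row 3 has {1,2,4,5,6,7,8}; col 9 has {1,2,4,6,7,8,9}; box has {1,2,4,6,7,8,9} → only 3 remains.
r4c1 = 7: row 4 has {1,3,4,6,9}; col 1 has {1,2,3,4,5,6,8,9}; box has {1,3,4,5,6,8,9} → only 7 remains.
r4c2 = 2: row 4 has {1,3,4,6,7,9}; col 2 has {1,4,5,6,7,8}; box has {1,3,4,5,6,7,8,9} → only 2 remains.
r4c6 = 5: row 4 has {1,2,3,4,6,7,9}; col 6 has {1,2,3,4,6,7,8,9}; box has {1,2,3,4,6,7,9} → only 5 remains.
r4c8 = 8: row 4 has {1,2,3,4,5,6,7,9}; col 8 has {1,2,3,4,6,7,9}; box has {1,2,3,4,6,7,9} → only 8 remains.
r5c5 = 8: row 5 has {1,2,3,4,6,7,9}; col 5 has {1,3,4,5,6,9}; box has {1,2,3,4,5,6,7,9} → only 8 remains.
r5c8 = 5: row 5 has {1,2,3,4,6,7,8,9}; col 8 has {1,2,3,4,6,7,8,9}; box has {1,2,3,4,6,7,8,9} → only 5 remains.
r8c5 = 7: row 8 has {1,2,3,4,5,6,8,9}; col 5 has {1,3,4,5,6,8,9}; box has {3,4,5,6,8,9} → only 7 remains.
r9c4 = 1: row 9 has {3,4,5,6,7,8,9}; col 4 has {2,3,4,5,6,7,8,9}; box has {3,4,5,6,7,8,9} → only 1 remains.
r9c5 = 2: row 9 has {1,3,4,5,6,7,8,9}; col 5 has {1,3,4,5,6,7,8,9}; box has {1,3,4,5,6,7,8,9} → only 2 remains.

975128436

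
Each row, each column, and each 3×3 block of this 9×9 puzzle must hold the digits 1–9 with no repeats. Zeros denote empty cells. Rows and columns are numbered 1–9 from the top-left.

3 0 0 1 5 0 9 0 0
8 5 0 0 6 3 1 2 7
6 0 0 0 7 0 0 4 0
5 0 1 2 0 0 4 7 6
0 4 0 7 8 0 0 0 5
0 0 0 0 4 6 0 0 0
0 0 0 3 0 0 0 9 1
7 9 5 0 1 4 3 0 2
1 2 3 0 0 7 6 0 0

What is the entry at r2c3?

9

r1c2 = 7 (sole candidate).
r1c9 = 8 (sole candidate).
r3c2 = 1 (sole candidate).
r3c7 = 5 (sole candidate).
r3c9 = 3 (sole candidate).
r4c6 = 9 (sole candidate).
r5c6 = 1 (sole candidate).
r5c7 = 2 (sole candidate).
r5c8 = 3 (sole candidate).
r6c4 = 5 (sole candidate).
r6c7 = 8 (sole candidate).
r6c8 = 1 (sole candidate).
r6c9 = 9 (sole candidate).
r7c1 = 4 (sole candidate).
r7c5 = 2 (sole candidate).
r7c7 = 7 (sole candidate).
r8c8 = 8 (sole candidate).
r9c5 = 9 (sole candidate).
r9c8 = 5 (sole candidate).
r9c9 = 4 (sole candidate).
r1c6 = 2 (sole candidate).
r1c8 = 6 (sole candidate).
r3c6 = 8 (sole candidate).
r4c5 = 3 (sole candidate).
r5c1 = 9 (sole candidate).
r5c3 = 6 (sole candidate).
r6c1 = 2 (sole candidate).
r6c2 = 3 (sole candidate).
r6c3 = 7 (sole candidate).
r7c3 = 8 (sole candidate).
r7c6 = 5 (sole candidate).
r8c4 = 6 (sole candidate).
r9c4 = 8 (sole candidate).
r1c3 = 4 (sole candidate).
r2c3 = 9: row 2 has {1,2,3,5,6,7,8}; col 3 has {1,3,4,5,6,7,8}; box has {1,3,4,5,6,7,8} → only 9 remains.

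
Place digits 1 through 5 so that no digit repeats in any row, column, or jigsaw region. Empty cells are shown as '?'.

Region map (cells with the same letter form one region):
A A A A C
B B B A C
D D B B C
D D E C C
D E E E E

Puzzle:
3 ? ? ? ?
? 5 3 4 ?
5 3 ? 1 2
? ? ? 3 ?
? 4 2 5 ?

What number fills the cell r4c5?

5

r1c4 = 2: row 1 has {3}; col 4 has {1,3,4,5}; region has {3,4} → only 2 remains.
r2c1 = 2: row 2 has {3,4,5}; col 1 has {3,5}; region has {1,3,5} → only 2 remains.
r2c5 = 1: row 2 has {2,3,4,5}; col 5 has {2}; region has {2,3} → only 1 remains.
r3c3 = 4: row 3 has {1,2,3,5}; col 3 has {2,3}; region has {1,2,3,5} → only 4 remains.
r4c3 = 1: row 4 has {3}; col 3 has {2,3,4}; region has {2,4,5} → only 1 remains.
r5c1 = 1: row 5 has {2,4,5}; col 1 has {2,3,5}; region has {3,5} → only 1 remains.
r5c5 = 3: row 5 has {1,2,4,5}; col 5 has {1,2}; region has {1,2,4,5} → only 3 remains.
r1c2 = 1: row 1 has {2,3}; col 2 has {3,4,5}; region has {2,3,4} → only 1 remains.
r1c3 = 5: row 1 has {1,2,3}; col 3 has {1,2,3,4}; region has {1,2,3,4} → only 5 remains.
r1c5 = 4: row 1 has {1,2,3,5}; col 5 has {1,2,3}; region has {1,2,3} → only 4 remains.
r4c1 = 4: row 4 has {1,3}; col 1 has {1,2,3,5}; region has {1,3,5} → only 4 remains.
r4c2 = 2: row 4 has {1,3,4}; col 2 has {1,3,4,5}; region has {1,3,4,5} → only 2 remains.
r4c5 = 5: row 4 has {1,2,3,4}; col 5 has {1,2,3,4}; region has {1,2,3,4} → only 5 remains.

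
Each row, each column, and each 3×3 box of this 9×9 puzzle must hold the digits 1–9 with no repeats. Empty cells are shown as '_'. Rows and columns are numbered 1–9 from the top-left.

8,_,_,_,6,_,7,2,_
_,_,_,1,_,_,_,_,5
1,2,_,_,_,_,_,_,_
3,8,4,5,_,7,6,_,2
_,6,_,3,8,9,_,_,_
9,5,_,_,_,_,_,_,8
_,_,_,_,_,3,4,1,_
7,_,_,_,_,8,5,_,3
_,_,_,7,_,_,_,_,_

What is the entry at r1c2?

r4c5 = 1 (sole candidate).
r4c8 = 9 (sole candidate).
r5c1 = 2 (sole candidate).
r5c7 = 1 (sole candidate).
r6c7 = 3 (sole candidate).
r7c2 = 9 (sole candidate).
r8c8 = 6 (sole candidate).
r9c8 = 8 (sole candidate).
r9c9 = 9 (sole candidate).
r5c3 = 7 (sole candidate).
r5c9 = 4 (sole candidate).
r6c3 = 1 (sole candidate).
r6c8 = 7 (sole candidate).
r7c9 = 7 (sole candidate).
r8c3 = 2 (sole candidate).
r9c7 = 2 (sole candidate).
r1c9 = 1 (sole candidate).
r3c9 = 6 (sole candidate).
r5c8 = 5 (sole candidate).
r2c7 = 8 (hidden single in row 2).
r3c7 = 9 (sole candidate).
r3c5 = 7 (hidden single in row 3).
r3c4 = 8 (hidden single in row 3).
r2c2 = 7 (hidden single in row 2).
r7c3 = 8 (hidden single in row 7).
r8c2 = 1 (hidden single in row 8).
r9c6 = 1 (hidden single in row 9).
r2c5 = 3 (hidden single in column 5).
r2c8 = 4 (sole candidate).
r3c8 = 3 (sole candidate).
r2c1 = 6 (sole candidate).
r2c3 = 9 (sole candidate).
r2c6 = 2 (sole candidate).
r3c3 = 5 (sole candidate).
r3c6 = 4 (sole candidate).
r6c6 = 6 (sole candidate).
r7c1 = 5 (sole candidate).
r7c5 = 2 (sole candidate).
r9c1 = 4 (sole candidate).
r9c2 = 3 (sole candidate).
r9c3 = 6 (sole candidate).
r9c5 = 5 (sole candidate).
r1c2 = 4: row 1 has {1,2,6,7,8}; col 2 has {1,2,3,5,6,7,8,9}; box has {1,2,5,6,7,8,9} → only 4 remains.

4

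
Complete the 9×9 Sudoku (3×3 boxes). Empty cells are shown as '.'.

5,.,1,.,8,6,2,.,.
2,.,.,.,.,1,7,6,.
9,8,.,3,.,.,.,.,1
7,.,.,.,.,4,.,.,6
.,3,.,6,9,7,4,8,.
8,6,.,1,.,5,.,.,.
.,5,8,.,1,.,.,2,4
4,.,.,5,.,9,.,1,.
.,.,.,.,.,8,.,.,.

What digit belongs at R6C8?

9

R2C2 = 4 (sole candidate).
R2C3 = 3 (sole candidate).
R2C4 = 9 (sole candidate).
R2C5 = 5 (sole candidate).
R2C9 = 8 (sole candidate).
R3C6 = 2 (sole candidate).
R3C7 = 5 (sole candidate).
R3C8 = 4 (sole candidate).
R5C1 = 1 (sole candidate).
R7C4 = 7 (sole candidate).
R7C6 = 3 (sole candidate).
R1C2 = 7 (sole candidate).
R1C4 = 4 (sole candidate).
R3C3 = 6 (sole candidate).
R3C5 = 7 (sole candidate).
R7C1 = 6 (sole candidate).
R7C7 = 9 (sole candidate).
R8C2 = 2 (sole candidate).
R8C3 = 7 (sole candidate).
R8C5 = 6 (sole candidate).
R8C9 = 3 (sole candidate).
R9C1 = 3 (sole candidate).
R9C3 = 9 (sole candidate).
R9C4 = 2 (sole candidate).
R9C5 = 4 (sole candidate).
R9C7 = 6 (sole candidate).
R1C9 = 9 (sole candidate).
R4C2 = 9 (sole candidate).
R4C4 = 8 (sole candidate).
R6C7 = 3 (sole candidate).
R8C7 = 8 (sole candidate).
R9C2 = 1 (sole candidate).
R1C8 = 3 (sole candidate).
R4C7 = 1 (sole candidate).
R4C8 = 5 (sole candidate).
R5C9 = 2 (sole candidate).
R6C5 = 2 (sole candidate).
R6C9 = 7 (sole candidate).
R9C8 = 7 (sole candidate).
R9C9 = 5 (sole candidate).
R4C3 = 2 (sole candidate).
R4C5 = 3 (sole candidate).
R5C3 = 5 (sole candidate).
R6C3 = 4 (sole candidate).
R6C8 = 9: row 6 has {1,2,3,4,5,6,7,8}; col 8 has {1,2,3,4,5,6,7,8}; box has {1,2,3,4,5,6,7,8} → only 9 remains.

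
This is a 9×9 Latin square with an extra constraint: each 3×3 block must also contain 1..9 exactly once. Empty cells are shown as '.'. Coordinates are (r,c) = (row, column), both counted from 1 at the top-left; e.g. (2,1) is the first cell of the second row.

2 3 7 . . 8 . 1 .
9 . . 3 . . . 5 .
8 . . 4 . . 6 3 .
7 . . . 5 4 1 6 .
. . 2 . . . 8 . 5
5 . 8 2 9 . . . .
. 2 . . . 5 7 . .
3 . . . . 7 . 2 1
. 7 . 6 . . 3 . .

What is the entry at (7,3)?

9

(1,5) = 6: row 1 has {1,2,3,7,8}; col 5 has {5,9}; box has {3,4,8} → only 6 remains.
(4,2) = 9: row 4 has {1,4,5,6,7}; col 2 has {2,3,7}; box has {2,5,7,8} → only 9 remains.
(4,3) = 3: row 4 has {1,4,5,6,7,9}; col 3 has {2,7,8}; box has {2,5,7,8,9} → only 3 remains.
(4,4) = 8: row 4 has {1,3,4,5,6,7,9}; col 4 has {2,3,4,6}; box has {2,4,5,9} → only 8 remains.
(4,9) = 2: row 4 has {1,3,4,5,6,7,8,9}; col 9 has {1,5}; box has {1,5,6,8} → only 2 remains.
(6,7) = 4: row 6 has {2,5,8,9}; col 7 has {1,3,6,7,8}; box has {1,2,5,6,8} → only 4 remains.
(6,8) = 7: row 6 has {2,4,5,8,9}; col 8 has {1,2,3,5,6}; box has {1,2,4,5,6,8} → only 7 remains.
(6,9) = 3: row 6 has {2,4,5,7,8,9}; col 9 has {1,2,5}; box has {1,2,4,5,6,7,8} → only 3 remains.
(8,4) = 9: row 8 has {1,2,3,7}; col 4 has {2,3,4,6,8}; box has {5,6,7} → only 9 remains.
(8,7) = 5: row 8 has {1,2,3,7,9}; col 7 has {1,3,4,6,7,8}; box has {1,2,3,7} → only 5 remains.
(1,4) = 5: row 1 has {1,2,3,6,7,8}; col 4 has {2,3,4,6,8,9}; box has {3,4,6,8} → only 5 remains.
(1,7) = 9: row 1 has {1,2,3,5,6,7,8}; col 7 has {1,3,4,5,6,7,8}; box has {1,3,5,6} → only 9 remains.
(1,9) = 4: row 1 has {1,2,3,5,6,7,8,9}; col 9 has {1,2,3,5}; box has {1,3,5,6,9} → only 4 remains.
(2,7) = 2: row 2 has {3,5,9}; col 7 has {1,3,4,5,6,7,8,9}; box has {1,3,4,5,6,9} → only 2 remains.
(3,9) = 7: row 3 has {3,4,6,8}; col 9 has {1,2,3,4,5}; box has {1,2,3,4,5,6,9} → only 7 remains.
(5,8) = 9: row 5 has {2,5,8}; col 8 has {1,2,3,5,6,7}; box has {1,2,3,4,5,6,7,8} → only 9 remains.
(7,4) = 1: row 7 has {2,5,7}; col 4 has {2,3,4,5,6,8,9}; box has {5,6,7,9} → only 1 remains.
(9,6) = 2: row 9 has {3,6,7}; col 6 has {4,5,7,8}; box has {1,5,6,7,9} → only 2 remains.
(2,6) = 1: row 2 has {2,3,5,9}; col 6 has {2,4,5,7,8}; box has {3,4,5,6,8} → only 1 remains.
(2,9) = 8: row 2 has {1,2,3,5,9}; col 9 has {1,2,3,4,5,7}; box has {1,2,3,4,5,6,7,9} → only 8 remains.
(3,5) = 2: row 3 has {3,4,6,7,8}; col 5 has {5,6,9}; box has {1,3,4,5,6,8} → only 2 remains.
(3,6) = 9: row 3 has {2,3,4,6,7,8}; col 6 has {1,2,4,5,7,8}; box has {1,2,3,4,5,6,8} → only 9 remains.
(5,4) = 7: row 5 has {2,5,8,9}; col 4 has {1,2,3,4,5,6,8,9}; box has {2,4,5,8,9} → only 7 remains.
(6,6) = 6: row 6 has {2,3,4,5,7,8,9}; col 6 has {1,2,4,5,7,8,9}; box has {2,4,5,7,8,9} → only 6 remains.
(9,9) = 9: row 9 has {2,3,6,7}; col 9 has {1,2,3,4,5,7,8}; box has {1,2,3,5,7} → only 9 remains.
(2,5) = 7: row 2 has {1,2,3,5,8,9}; col 5 has {2,5,6,9}; box has {1,2,3,4,5,6,8,9} → only 7 remains.
(5,6) = 3: row 5 has {2,5,7,8,9}; col 6 has {1,2,4,5,6,7,8,9}; box has {2,4,5,6,7,8,9} → only 3 remains.
(6,2) = 1: row 6 has {2,3,4,5,6,7,8,9}; col 2 has {2,3,7,9}; box has {2,3,5,7,8,9} → only 1 remains.
(7,9) = 6: row 7 has {1,2,5,7}; col 9 has {1,2,3,4,5,7,8,9}; box has {1,2,3,5,7,9} → only 6 remains.
(3,2) = 5: row 3 has {2,3,4,6,7,8,9}; col 2 has {1,2,3,7,9}; box has {2,3,7,8,9} → only 5 remains.
(3,3) = 1: row 3 has {2,3,4,5,6,7,8,9}; col 3 has {2,3,7,8}; box has {2,3,5,7,8,9} → only 1 remains.
(5,5) = 1: row 5 has {2,3,5,7,8,9}; col 5 has {2,5,6,7,9}; box has {2,3,4,5,6,7,8,9} → only 1 remains.
(7,1) = 4: row 7 has {1,2,5,6,7}; col 1 has {2,3,5,7,8,9}; box has {2,3,7} → only 4 remains.
(7,3) = 9: row 7 has {1,2,4,5,6,7}; col 3 has {1,2,3,7,8}; box has {2,3,4,7} → only 9 remains.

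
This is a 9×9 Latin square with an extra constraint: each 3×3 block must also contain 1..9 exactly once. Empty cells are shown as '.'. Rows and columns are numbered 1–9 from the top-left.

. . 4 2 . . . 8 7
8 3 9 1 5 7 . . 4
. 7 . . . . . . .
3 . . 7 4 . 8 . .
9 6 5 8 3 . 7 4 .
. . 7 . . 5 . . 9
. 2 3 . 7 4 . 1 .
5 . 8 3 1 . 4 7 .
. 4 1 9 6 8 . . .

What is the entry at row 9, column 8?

5

row 1, column 5 = 9 (sole candidate).
row 3, column 5 = 8 (sole candidate).
row 4, column 2 = 1 (sole candidate).
row 4, column 3 = 2 (sole candidate).
row 6, column 1 = 4 (sole candidate).
row 6, column 2 = 8 (sole candidate).
row 6, column 4 = 6 (sole candidate).
row 6, column 5 = 2 (sole candidate).
row 6, column 8 = 3 (sole candidate).
row 7, column 1 = 6 (sole candidate).
row 7, column 4 = 5 (sole candidate).
row 7, column 7 = 9 (sole candidate).
row 7, column 9 = 8 (sole candidate).
row 8, column 2 = 9 (sole candidate).
row 8, column 6 = 2 (sole candidate).
row 8, column 9 = 6 (sole candidate).
row 9, column 1 = 7 (sole candidate).
row 1, column 1 = 1 (sole candidate).
row 1, column 2 = 5 (sole candidate).
row 3, column 1 = 2 (sole candidate).
row 3, column 3 = 6 (sole candidate).
row 3, column 4 = 4 (sole candidate).
row 3, column 6 = 3 (sole candidate).
row 4, column 6 = 9 (sole candidate).
row 4, column 9 = 5 (sole candidate).
row 5, column 6 = 1 (sole candidate).
row 5, column 9 = 2 (sole candidate).
row 6, column 7 = 1 (sole candidate).
row 9, column 9 = 3 (sole candidate).
row 1, column 6 = 6 (sole candidate).
row 1, column 7 = 3 (sole candidate).
row 3, column 7 = 5 (sole candidate).
row 3, column 8 = 9 (sole candidate).
row 3, column 9 = 1 (sole candidate).
row 4, column 8 = 6 (sole candidate).
row 9, column 7 = 2 (sole candidate).
row 9, column 8 = 5: row 9 has {1,2,3,4,6,7,8,9}; col 8 has {1,3,4,6,7,8,9}; box has {1,2,3,4,6,7,8,9} → only 5 remains.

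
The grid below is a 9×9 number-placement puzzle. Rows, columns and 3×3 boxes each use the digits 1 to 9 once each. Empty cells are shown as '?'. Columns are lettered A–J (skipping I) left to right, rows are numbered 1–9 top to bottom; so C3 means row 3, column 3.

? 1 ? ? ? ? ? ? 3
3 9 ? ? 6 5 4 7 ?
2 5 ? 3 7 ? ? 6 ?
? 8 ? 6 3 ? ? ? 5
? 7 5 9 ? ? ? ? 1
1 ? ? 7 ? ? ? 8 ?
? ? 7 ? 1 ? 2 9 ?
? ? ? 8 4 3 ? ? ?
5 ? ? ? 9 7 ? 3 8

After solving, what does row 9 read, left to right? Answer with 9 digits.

C2 = 8: row 2 has {3,4,5,6,7,9}; col 3 has {5,7}; box has {1,2,3,5,9} → only 8 remains.
J2 = 2: row 2 has {3,4,5,6,7,8,9}; col 9 has {1,3,5,8}; box has {3,4,6,7} → only 2 remains.
C3 = 4: row 3 has {2,3,5,6,7}; col 3 has {5,7,8}; box has {1,2,3,5,8,9} → only 4 remains.
J3 = 9: row 3 has {2,3,4,5,6,7}; col 9 has {1,2,3,5,8}; box has {2,3,4,6,7} → only 9 remains.
D7 = 5: row 7 has {1,2,7,9}; col 4 has {3,6,7,8,9}; box has {1,3,4,7,8,9} → only 5 remains.
F7 = 6: row 7 has {1,2,5,7,9}; col 6 has {3,5,7}; box has {1,3,4,5,7,8,9} → only 6 remains.
J7 = 4: row 7 has {1,2,5,6,7,9}; col 9 has {1,2,3,5,8,9}; box has {2,3,8,9} → only 4 remains.
D9 = 2: row 9 has {3,5,7,8,9}; col 4 has {3,5,6,7,8,9}; box has {1,3,4,5,6,7,8,9} → only 2 remains.
C1 = 6: row 1 has {1,3}; col 3 has {4,5,7,8}; box has {1,2,3,4,5,8,9} → only 6 remains.
D1 = 4: row 1 has {1,3,6}; col 4 has {2,3,5,6,7,8,9}; box has {3,5,6,7} → only 4 remains.
H1 = 5: row 1 has {1,3,4,6}; col 8 has {3,6,7,8,9}; box has {2,3,4,6,7,9} → only 5 remains.
D2 = 1: row 2 has {2,3,4,5,6,7,8,9}; col 4 has {2,3,4,5,6,7,8,9}; box has {3,4,5,6,7} → only 1 remains.
F3 = 8: row 3 has {2,3,4,5,6,7,9}; col 6 has {3,5,6,7}; box has {1,3,4,5,6,7} → only 8 remains.
G3 = 1: row 3 has {2,3,4,5,6,7,8,9}; col 7 has {2,4}; box has {2,3,4,5,6,7,9} → only 1 remains.
J6 = 6: row 6 has {1,7,8}; col 9 has {1,2,3,4,5,8,9}; box has {1,5,8} → only 6 remains.
A7 = 8: row 7 has {1,2,4,5,6,7,9}; col 1 has {1,2,3,5}; box has {5,7} → only 8 remains.
B7 = 3: row 7 has {1,2,4,5,6,7,8,9}; col 2 has {1,5,7,8,9}; box has {5,7,8} → only 3 remains.
H8 = 1: row 8 has {3,4,8}; col 8 has {3,5,6,7,8,9}; box has {2,3,4,8,9} → only 1 remains.
J8 = 7: row 8 has {1,3,4,8}; col 9 has {1,2,3,4,5,6,8,9}; box has {1,2,3,4,8,9} → only 7 remains.
C9 = 1: row 9 has {2,3,5,7,8,9}; col 3 has {4,5,6,7,8}; box has {3,5,7,8} → only 1 remains.
G9 = 6: row 9 has {1,2,3,5,7,8,9}; col 7 has {1,2,4}; box has {1,2,3,4,7,8,9} → only 6 remains.
A1 = 7: row 1 has {1,3,4,5,6}; col 1 has {1,2,3,5,8}; box has {1,2,3,4,5,6,8,9} → only 7 remains.
E1 = 2: row 1 has {1,3,4,5,6,7}; col 5 has {1,3,4,6,7,9}; box has {1,3,4,5,6,7,8} → only 2 remains.
F1 = 9: row 1 has {1,2,3,4,5,6,7}; col 6 has {3,5,6,7,8}; box has {1,2,3,4,5,6,7,8} → only 9 remains.
G1 = 8: row 1 has {1,2,3,4,5,6,7,9}; col 7 has {1,2,4,6}; box has {1,2,3,4,5,6,7,9} → only 8 remains.
E5 = 8: row 5 has {1,5,7,9}; col 5 has {1,2,3,4,6,7,9}; box has {3,6,7,9} → only 8 remains.
G5 = 3: row 5 has {1,5,7,8,9}; col 7 has {1,2,4,6,8}; box has {1,5,6,8} → only 3 remains.
E6 = 5: row 6 has {1,6,7,8}; col 5 has {1,2,3,4,6,7,8,9}; box has {3,6,7,8,9} → only 5 remains.
G6 = 9: row 6 has {1,5,6,7,8}; col 7 has {1,2,3,4,6,8}; box has {1,3,5,6,8} → only 9 remains.
G8 = 5: row 8 has {1,3,4,7,8}; col 7 has {1,2,3,4,6,8,9}; box has {1,2,3,4,6,7,8,9} → only 5 remains.
B9 = 4: row 9 has {1,2,3,5,6,7,8,9}; col 2 has {1,3,5,7,8,9}; box has {1,3,5,7,8} → only 4 remains.

541297638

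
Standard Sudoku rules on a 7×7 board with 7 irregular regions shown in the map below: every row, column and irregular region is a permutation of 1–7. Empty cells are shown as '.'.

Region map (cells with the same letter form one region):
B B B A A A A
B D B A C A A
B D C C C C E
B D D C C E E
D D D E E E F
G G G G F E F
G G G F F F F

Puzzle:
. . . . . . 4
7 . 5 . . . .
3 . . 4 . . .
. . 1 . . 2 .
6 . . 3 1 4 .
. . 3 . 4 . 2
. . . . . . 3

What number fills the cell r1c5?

7

r4c1 = 4: row 4 has {1,2}; col 1 has {3,6,7}; region has {3,5,7} → only 4 remains.
r2c2 = 4: in row 2, 4 can only go here (every other open cell in that row sees a 4).
r3c6 = 1: in row 3, 1 can only go here (every other open cell in that row sees a 1).
r7c3 = 4: in row 7, 4 can only go here (every other open cell in that row sees a 4).
r4c2 = 3: in column 2, 3 can only go here (every other open cell in that column sees a 3).
r2c7 = 1: in column 7, 1 can only go here (every other open cell in that column sees a 1).
r2c5 = 3: in region C, 3 can only go here (every other open cell in that region sees a 3).
r2c6 = 6: row 2 has {1,3,4,5,7}; col 6 has {1,2,4}; region has {1,4} → only 6 remains.
r2c4 = 2: row 2 has {1,3,4,5,6,7}; col 4 has {3,4}; region has {1,4,6} → only 2 remains.
r1c6 = 3: in row 1, 3 can only go here (every other open cell in that row sees a 3).
r3c5 = 2: in column 5, 2 can only go here (every other open cell in that column sees a 2).
r7c4 = 1: in region F, 1 can only go here (every other open cell in that region sees a 1).
r7c5 = 6: in region F, 6 can only go here (every other open cell in that region sees a 6).
Singles propagation stalls before the target is settled. Branch on r1c1 (candidates {1,2}).
  Try r1c1 = 1: this forces r6c1=5, r6c6=7, r7c1=2, r7c2=7, r7c6=5, r3c2=5; then row 5 has no cell left for 5 — contradiction.
So r1c1 = 2.
r1c3 = 6 (sole candidate).
r3c3 = 7 (sole candidate).
r4c5 = 5 (sole candidate).
r5c3 = 2 (sole candidate).
r7c1 = 5 (sole candidate).
r7c6 = 7 (sole candidate).
r1c2 = 1 (sole candidate).
r1c5 = 7: row 1 has {1,2,3,4,6}; col 5 has {1,2,3,4,5,6}; region has {1,2,3,4,6} → only 7 remains.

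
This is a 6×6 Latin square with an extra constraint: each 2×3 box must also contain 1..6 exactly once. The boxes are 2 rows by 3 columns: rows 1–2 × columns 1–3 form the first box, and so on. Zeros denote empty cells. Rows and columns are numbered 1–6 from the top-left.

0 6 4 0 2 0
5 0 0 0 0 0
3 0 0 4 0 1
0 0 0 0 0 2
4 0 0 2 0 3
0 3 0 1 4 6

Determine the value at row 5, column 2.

row 1, column 1 = 1 (sole candidate).
row 1, column 6 = 5 (sole candidate).
row 2, column 2 = 2 (sole candidate).
row 2, column 3 = 3 (sole candidate).
row 2, column 4 = 6 (sole candidate).
row 2, column 5 = 1 (sole candidate).
row 2, column 6 = 4 (sole candidate).
row 3, column 2 = 5 (sole candidate).
row 3, column 5 = 6 (sole candidate).
row 4, column 1 = 6 (sole candidate).
row 4, column 3 = 1 (sole candidate).
row 5, column 2 = 1: row 5 has {2,3,4}; col 2 has {2,3,5,6}; box has {3,4} → only 1 remains.

1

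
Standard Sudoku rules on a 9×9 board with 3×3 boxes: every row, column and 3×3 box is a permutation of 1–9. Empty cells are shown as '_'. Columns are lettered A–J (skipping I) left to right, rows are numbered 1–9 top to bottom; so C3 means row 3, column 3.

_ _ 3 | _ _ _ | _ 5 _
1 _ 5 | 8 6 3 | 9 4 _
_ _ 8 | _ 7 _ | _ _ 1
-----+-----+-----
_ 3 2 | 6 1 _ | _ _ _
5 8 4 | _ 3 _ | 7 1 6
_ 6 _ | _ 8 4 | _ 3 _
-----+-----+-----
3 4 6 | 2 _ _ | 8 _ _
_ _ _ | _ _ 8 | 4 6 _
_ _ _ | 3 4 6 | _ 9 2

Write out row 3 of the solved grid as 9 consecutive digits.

J2 = 7: row 2 has {1,3,4,5,6,8,9}; col 9 has {1,2,6}; box has {1,4,5,9} → only 7 remains.
H3 = 2: row 3 has {1,7,8}; col 8 has {1,3,4,5,6,9}; box has {1,4,5,7,9} → only 2 remains.
G4 = 5: row 4 has {1,2,3,6}; col 7 has {4,7,8,9}; box has {1,3,6,7} → only 5 remains.
H4 = 8: row 4 has {1,2,3,5,6}; col 8 has {1,2,3,4,5,6,9}; box has {1,3,5,6,7} → only 8 remains.
D5 = 9: row 5 has {1,3,4,5,6,7,8}; col 4 has {2,3,6,8}; box has {1,3,4,6,8} → only 9 remains.
F5 = 2: row 5 has {1,3,4,5,6,7,8,9}; col 6 has {3,4,6,8}; box has {1,3,4,6,8,9} → only 2 remains.
G6 = 2: row 6 has {3,4,6,8}; col 7 has {4,5,7,8,9}; box has {1,3,5,6,7,8} → only 2 remains.
J6 = 9: row 6 has {2,3,4,6,8}; col 9 has {1,2,6,7}; box has {1,2,3,5,6,7,8} → only 9 remains.
H7 = 7: row 7 has {2,3,4,6,8}; col 8 has {1,2,3,4,5,6,8,9}; box has {2,4,6,8,9} → only 7 remains.
J7 = 5: row 7 has {2,3,4,6,7,8}; col 9 has {1,2,6,7,9}; box has {2,4,6,7,8,9} → only 5 remains.
J8 = 3: row 8 has {4,6,8}; col 9 has {1,2,5,6,7,9}; box has {2,4,5,6,7,8,9} → only 3 remains.
G9 = 1: row 9 has {2,3,4,6,9}; col 7 has {2,4,5,7,8,9}; box has {2,3,4,5,6,7,8,9} → only 1 remains.
G1 = 6: row 1 has {3,5}; col 7 has {1,2,4,5,7,8,9}; box has {1,2,4,5,7,9} → only 6 remains.
J1 = 8: row 1 has {3,5,6}; col 9 has {1,2,3,5,6,7,9}; box has {1,2,4,5,6,7,9} → only 8 remains.
B2 = 2: row 2 has {1,3,4,5,6,7,8,9}; col 2 has {3,4,6,8}; box has {1,3,5,8} → only 2 remains.
B3 = 9: row 3 has {1,2,7,8}; col 2 has {2,3,4,6,8}; box has {1,2,3,5,8} → only 9 remains.
F3 = 5: row 3 has {1,2,7,8,9}; col 6 has {2,3,4,6,8}; box has {3,6,7,8} → only 5 remains.
G3 = 3: row 3 has {1,2,5,7,8,9}; col 7 has {1,2,4,5,6,7,8,9}; box has {1,2,4,5,6,7,8,9} → only 3 remains.
F4 = 7: row 4 has {1,2,3,5,6,8}; col 6 has {2,3,4,5,6,8}; box has {1,2,3,4,6,8,9} → only 7 remains.
J4 = 4: row 4 has {1,2,3,5,6,7,8}; col 9 has {1,2,3,5,6,7,8,9}; box has {1,2,3,5,6,7,8,9} → only 4 remains.
A6 = 7: row 6 has {2,3,4,6,8,9}; col 1 has {1,3,5}; box has {2,3,4,5,6,8} → only 7 remains.
C6 = 1: row 6 has {2,3,4,6,7,8,9}; col 3 has {2,3,4,5,6,8}; box has {2,3,4,5,6,7,8} → only 1 remains.
D6 = 5: row 6 has {1,2,3,4,6,7,8,9}; col 4 has {2,3,6,8,9}; box has {1,2,3,4,6,7,8,9} → only 5 remains.
E7 = 9: row 7 has {2,3,4,5,6,7,8}; col 5 has {1,3,4,6,7,8}; box has {2,3,4,6,8} → only 9 remains.
F7 = 1: row 7 has {2,3,4,5,6,7,8,9}; col 6 has {2,3,4,5,6,7,8}; box has {2,3,4,6,8,9} → only 1 remains.
D8 = 7: row 8 has {3,4,6,8}; col 4 has {2,3,5,6,8,9}; box has {1,2,3,4,6,8,9} → only 7 remains.
E8 = 5: row 8 has {3,4,6,7,8}; col 5 has {1,3,4,6,7,8,9}; box has {1,2,3,4,6,7,8,9} → only 5 remains.
A9 = 8: row 9 has {1,2,3,4,6,9}; col 1 has {1,3,5,7}; box has {3,4,6} → only 8 remains.
C9 = 7: row 9 has {1,2,3,4,6,8,9}; col 3 has {1,2,3,4,5,6,8}; box has {3,4,6,8} → only 7 remains.
A1 = 4: row 1 has {3,5,6,8}; col 1 has {1,3,5,7,8}; box has {1,2,3,5,8,9} → only 4 remains.
B1 = 7: row 1 has {3,4,5,6,8}; col 2 has {2,3,4,6,8,9}; box has {1,2,3,4,5,8,9} → only 7 remains.
D1 = 1: row 1 has {3,4,5,6,7,8}; col 4 has {2,3,5,6,7,8,9}; box has {3,5,6,7,8} → only 1 remains.
E1 = 2: row 1 has {1,3,4,5,6,7,8}; col 5 has {1,3,4,5,6,7,8,9}; box has {1,3,5,6,7,8} → only 2 remains.
F1 = 9: row 1 has {1,2,3,4,5,6,7,8}; col 6 has {1,2,3,4,5,6,7,8}; box has {1,2,3,5,6,7,8} → only 9 remains.
A3 = 6: row 3 has {1,2,3,5,7,8,9}; col 1 has {1,3,4,5,7,8}; box has {1,2,3,4,5,7,8,9} → only 6 remains.
D3 = 4: row 3 has {1,2,3,5,6,7,8,9}; col 4 has {1,2,3,5,6,7,8,9}; box has {1,2,3,5,6,7,8,9} → only 4 remains.

698475321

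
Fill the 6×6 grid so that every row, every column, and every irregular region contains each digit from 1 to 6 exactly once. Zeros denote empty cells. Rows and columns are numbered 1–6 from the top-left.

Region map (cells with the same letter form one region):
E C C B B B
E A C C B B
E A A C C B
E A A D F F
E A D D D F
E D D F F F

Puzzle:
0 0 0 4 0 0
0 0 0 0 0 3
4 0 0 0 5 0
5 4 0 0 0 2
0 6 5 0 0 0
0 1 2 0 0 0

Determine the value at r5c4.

r5c4 = 3: row 5 has {5,6}; col 4 has {4}; region has {1,2,5} → only 3 remains.

3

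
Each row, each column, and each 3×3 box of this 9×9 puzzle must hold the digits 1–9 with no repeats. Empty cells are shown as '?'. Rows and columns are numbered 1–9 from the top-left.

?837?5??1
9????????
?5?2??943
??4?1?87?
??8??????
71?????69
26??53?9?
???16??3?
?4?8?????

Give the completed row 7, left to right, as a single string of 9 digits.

r1c8 = 2: row 1 has {1,3,5,7,8}; col 8 has {3,4,6,7,9}; box has {1,3,4,9} → only 2 remains.
r3c5 = 8: row 3 has {2,3,4,5,9}; col 5 has {1,5,6}; box has {2,5,7} → only 8 remains.
r7c4 = 4: row 7 has {2,3,5,6,9}; col 4 has {1,2,7,8}; box has {1,3,5,6,8} → only 4 remains.
r1c7 = 6: row 1 has {1,2,3,5,7,8}; col 7 has {8,9}; box has {1,2,3,4,9} → only 6 remains.
r1c1 = 4: row 1 has {1,2,3,5,6,7,8}; col 1 has {2,7,9}; box has {3,5,8,9} → only 4 remains.
r1c5 = 9: row 1 has {1,2,3,4,5,6,7,8}; col 5 has {1,5,6,8}; box has {2,5,7,8} → only 9 remains.
r3c3 = 7: in row 3, 7 can only go here (every other open cell in that row sees a 7).
r2c2 = 2: row 2 has {9}; col 2 has {1,4,5,6,8}; box has {3,4,5,7,8,9} → only 2 remains.
r7c3 = 1: row 7 has {2,3,4,5,6,9}; col 3 has {3,4,7,8}; box has {2,4,6} → only 1 remains.
r7c7 = 7: row 7 has {1,2,3,4,5,6,9}; col 7 has {6,8,9}; box has {3,9} → only 7 remains.
r7c9 = 8: row 7 has {1,2,3,4,5,6,7,9}; col 9 has {1,3,9}; box has {3,7,9} → only 8 remains.

261453798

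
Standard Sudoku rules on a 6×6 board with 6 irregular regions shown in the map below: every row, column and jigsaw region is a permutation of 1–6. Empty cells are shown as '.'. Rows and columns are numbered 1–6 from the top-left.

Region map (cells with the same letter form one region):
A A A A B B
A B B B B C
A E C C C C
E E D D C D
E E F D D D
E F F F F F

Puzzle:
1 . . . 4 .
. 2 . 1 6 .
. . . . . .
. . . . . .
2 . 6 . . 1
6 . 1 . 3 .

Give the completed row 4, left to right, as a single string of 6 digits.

R5C5 = 5: row 5 has {1,2,6}; col 5 has {3,4,6}; region has {1} → only 5 remains.
R1C2 = 6: in column 2, 6 can only go here (every other open cell in that column sees a 6).
Singles propagation stalls; R4C5 is still open with candidates {1,2}.
  Try R4C5 = 2: then row 3 has no cell left for 2 — contradiction.
So R4C5 = 1.
R3C5 = 2 (sole candidate).
R3C2 = 1 (hidden single in row 3).
Singles propagation stalls; R4C1 is still open with candidates {3,4,5}.
  Try R4C1 = 3: then column 2 has no cell left for 3 — contradiction.
  Try R4C1 = 4: then region A has no cell left for 4 — contradiction.
So R4C1 = 5.
R6C2 = 5 (hidden single in column 2).
Singles propagation stalls before every target cell is settled. Branch on R1C6 (candidates {3,5}).
  Try R1C6 = 5: then row 2 has no cell left for 5 — contradiction.
So R1C6 = 3.
R2C3 = 5 (sole candidate).
R2C6 = 4 (sole candidate).
R3C3 = 3 (sole candidate).
R6C6 = 2 (sole candidate).
R1C3 = 2 (sole candidate).
R1C4 = 5 (sole candidate).
R2C1 = 3 (sole candidate).
R3C1 = 4 (sole candidate).
R3C4 = 6 (sole candidate).
R3C6 = 5 (sole candidate).
R4C3 = 4: row 4 has {1,5}; col 3 has {1,2,3,5,6}; region has {1,5} → only 4 remains.
R4C6 = 6: row 4 has {1,4,5}; col 6 has {1,2,3,4,5}; region has {1,4,5} → only 6 remains.
R5C4 = 3 (sole candidate).
R6C4 = 4 (sole candidate).
R4C2 = 3: row 4 has {1,4,5,6}; col 2 has {1,2,5,6}; region has {1,2,5,6} → only 3 remains.
R4C4 = 2: row 4 has {1,3,4,5,6}; col 4 has {1,3,4,5,6}; region has {1,3,4,5,6} → only 2 remains.

534216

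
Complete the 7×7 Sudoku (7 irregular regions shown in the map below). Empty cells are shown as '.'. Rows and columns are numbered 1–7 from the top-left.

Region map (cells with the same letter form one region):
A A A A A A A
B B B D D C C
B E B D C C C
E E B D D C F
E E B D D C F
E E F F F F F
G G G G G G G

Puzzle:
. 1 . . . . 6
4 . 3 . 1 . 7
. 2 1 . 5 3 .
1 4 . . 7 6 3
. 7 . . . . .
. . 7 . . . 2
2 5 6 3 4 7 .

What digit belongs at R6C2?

3

R2C2 = 6 (sole candidate).
R2C6 = 2 (sole candidate).
R3C1 = 7 (sole candidate).
R3C7 = 4 (sole candidate).
R5C6 = 1 (sole candidate).
R5C7 = 5 (sole candidate).
R6C2 = 3: row 6 has {2,7}; col 2 has {1,2,4,5,6,7}; region has {1,2,4,7} → only 3 remains.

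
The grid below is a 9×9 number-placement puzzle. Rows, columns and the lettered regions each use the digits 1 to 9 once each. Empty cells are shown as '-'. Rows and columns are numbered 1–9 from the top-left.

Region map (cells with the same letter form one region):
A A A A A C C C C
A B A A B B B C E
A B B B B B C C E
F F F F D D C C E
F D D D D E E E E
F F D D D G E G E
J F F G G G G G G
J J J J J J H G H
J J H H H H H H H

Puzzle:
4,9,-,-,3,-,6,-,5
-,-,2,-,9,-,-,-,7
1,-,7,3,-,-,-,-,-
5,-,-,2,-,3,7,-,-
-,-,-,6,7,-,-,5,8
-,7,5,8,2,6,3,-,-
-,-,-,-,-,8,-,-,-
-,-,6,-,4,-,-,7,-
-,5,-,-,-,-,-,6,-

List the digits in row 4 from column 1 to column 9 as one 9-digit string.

584213796

row 1, column 3 = 8: row 1 has {3,4,5,6,9}; col 3 has {2,5,6,7}; region has {1,2,3,4,9} → only 8 remains.
row 1, column 4 = 7: row 1 has {3,4,5,6,8,9}; col 4 has {2,3,6,8}; region has {1,2,3,4,8,9} → only 7 remains.
row 2, column 1 = 6: row 2 has {2,7,9}; col 1 has {1,4,5}; region has {1,2,3,4,7,8,9} → only 6 remains.
row 2, column 4 = 5: row 2 has {2,6,7,9}; col 4 has {2,3,6,7,8}; region has {1,2,3,4,6,7,8,9} → only 5 remains.
row 4, column 5 = 1: row 4 has {2,3,5,7}; col 5 has {2,3,4,7,9}; region has {2,3,5,6,7,8} → only 1 remains.
row 5, column 2 = 4: row 5 has {5,6,7,8}; col 2 has {5,7,9}; region has {1,2,3,5,6,7,8} → only 4 remains.
row 5, column 3 = 9: row 5 has {4,5,6,7,8}; col 3 has {2,5,6,7,8}; region has {1,2,3,4,5,6,7,8} → only 9 remains.
row 6, column 1 = 9: row 6 has {2,3,5,6,7,8}; col 1 has {1,4,5,6}; region has {2,5,7} → only 9 remains.
row 7, column 5 = 5: row 7 has {8}; col 5 has {1,2,3,4,7,9}; region has {6,7,8} → only 5 remains.
row 9, column 5 = 8: row 9 has {5,6}; col 5 has {1,2,3,4,5,7,9}; region has {6} → only 8 remains.
row 3, column 5 = 6: row 3 has {1,3,7}; col 5 has {1,2,3,4,5,7,8,9}; region has {3,7,9} → only 6 remains.
row 4, column 3 = 4: row 4 has {1,2,3,5,7}; col 3 has {2,5,6,7,8,9}; region has {2,5,7,9} → only 4 remains.
row 5, column 1 = 3: row 5 has {4,5,6,7,8,9}; col 1 has {1,4,5,6,9}; region has {2,4,5,7,9} → only 3 remains.
row 7, column 3 = 1: row 7 has {5,8}; col 3 has {2,4,5,6,7,8,9}; region has {2,3,4,5,7,9} → only 1 remains.
row 9, column 3 = 3: row 9 has {5,6,8}; col 3 has {1,2,4,5,6,7,8,9}; region has {6,8} → only 3 remains.
row 7, column 2 = 6: row 7 has {1,5,8}; col 2 has {4,5,7,9}; region has {1,2,3,4,5,7,9} → only 6 remains.
row 4, column 2 = 8: row 4 has {1,2,3,4,5,7}; col 2 has {4,5,6,7,9}; region has {1,2,3,4,5,6,7,9} → only 8 remains.
row 4, column 8 = 9: row 4 has {1,2,3,4,5,7,8}; col 8 has {5,6,7}; region has {5,6,7} → only 9 remains.
row 4, column 9 = 6: row 4 has {1,2,3,4,5,7,8,9}; col 9 has {5,7,8}; region has {3,5,7,8} → only 6 remains.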